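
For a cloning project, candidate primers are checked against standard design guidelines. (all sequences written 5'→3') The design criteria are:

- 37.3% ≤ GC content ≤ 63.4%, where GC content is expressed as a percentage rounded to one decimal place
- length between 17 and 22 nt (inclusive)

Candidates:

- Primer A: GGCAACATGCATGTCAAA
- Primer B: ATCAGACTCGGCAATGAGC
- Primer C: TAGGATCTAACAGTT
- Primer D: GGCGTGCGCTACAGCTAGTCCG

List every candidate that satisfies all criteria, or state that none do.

Primer A (18 nt, A=7 T=3 G=4 C=4): GC 8/18 = 44.4% ✓; length 18 ✓ — passes.
Primer B (19 nt, A=6 T=3 G=5 C=5): GC 10/19 = 52.6% ✓; length 19 ✓ — passes.
Primer C (15 nt, A=5 T=5 G=3 C=2): GC 5/15 = 33.3%, outside 37.3–63.4% ✗; length 15, outside 17–22 ✗ — fails.
Primer D (22 nt, A=3 T=4 G=8 C=7): GC 15/22 = 68.2%, outside 37.3–63.4% ✗; length 22 ✓ — fails.

Primer A and Primer B.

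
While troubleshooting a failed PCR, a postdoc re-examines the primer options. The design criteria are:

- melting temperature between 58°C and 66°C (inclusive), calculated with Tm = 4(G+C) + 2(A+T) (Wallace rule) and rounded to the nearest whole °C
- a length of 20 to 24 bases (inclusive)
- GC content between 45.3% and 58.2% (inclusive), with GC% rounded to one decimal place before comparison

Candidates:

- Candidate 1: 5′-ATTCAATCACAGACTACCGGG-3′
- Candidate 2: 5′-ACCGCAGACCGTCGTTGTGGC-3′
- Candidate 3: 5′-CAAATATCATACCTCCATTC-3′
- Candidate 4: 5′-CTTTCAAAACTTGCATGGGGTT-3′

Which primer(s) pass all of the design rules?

Candidate 1 only.

Candidate 1 (21 nt, A=7 T=4 G=4 C=6): Tm = 2·11 + 4·10 = 62°C ✓; length 21 ✓; GC 10/21 = 47.6% ✓ — passes.
Candidate 2 (21 nt, A=3 T=4 G=7 C=7): Tm = 2·7 + 4·14 = 70°C, outside 58–66°C ✗; length 21 ✓; GC 14/21 = 66.7%, outside 45.3–58.2% ✗ — fails.
Candidate 3 (20 nt, A=7 T=6 G=0 C=7): Tm = 2·13 + 4·7 = 54°C, outside 58–66°C ✗; length 20 ✓; GC 7/20 = 35.0%, outside 45.3–58.2% ✗ — fails.
Candidate 4 (22 nt, A=5 T=8 G=5 C=4): Tm = 2·13 + 4·9 = 62°C ✓; length 22 ✓; GC 9/22 = 40.9%, outside 45.3–58.2% ✗ — fails.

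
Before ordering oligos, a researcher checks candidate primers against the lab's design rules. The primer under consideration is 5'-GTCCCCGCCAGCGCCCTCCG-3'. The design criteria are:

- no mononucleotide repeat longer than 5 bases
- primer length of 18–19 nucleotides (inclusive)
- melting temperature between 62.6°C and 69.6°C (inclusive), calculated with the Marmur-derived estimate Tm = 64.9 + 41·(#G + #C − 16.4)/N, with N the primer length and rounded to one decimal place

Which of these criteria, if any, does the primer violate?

Fails: length.

Base counts: A=1, T=2, G=5, C=12 (length 20).
homopolymer run: longest run = 4 ✓
length: length 20, outside 18–19 ✗
Tm: Tm = 64.9 + 41·(17 − 16.4)/20 = 66.1°C ✓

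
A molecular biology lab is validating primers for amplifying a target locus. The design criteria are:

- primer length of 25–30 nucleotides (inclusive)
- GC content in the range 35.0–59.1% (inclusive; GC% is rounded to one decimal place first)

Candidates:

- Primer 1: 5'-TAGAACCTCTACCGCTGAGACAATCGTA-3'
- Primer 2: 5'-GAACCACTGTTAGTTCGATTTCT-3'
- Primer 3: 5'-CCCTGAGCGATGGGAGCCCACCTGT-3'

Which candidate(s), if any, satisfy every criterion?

Primer 1 only.

Primer 1 (28 nt, A=9 T=6 G=5 C=8): length 28 ✓; GC 13/28 = 46.4% ✓ — passes.
Primer 2 (23 nt, A=5 T=9 G=4 C=5): length 23, outside 25–30 ✗; GC 9/23 = 39.1% ✓ — fails.
Primer 3 (25 nt, A=4 T=4 G=8 C=9): length 25 ✓; GC 17/25 = 68.0%, outside 35.0–59.1% ✗ — fails.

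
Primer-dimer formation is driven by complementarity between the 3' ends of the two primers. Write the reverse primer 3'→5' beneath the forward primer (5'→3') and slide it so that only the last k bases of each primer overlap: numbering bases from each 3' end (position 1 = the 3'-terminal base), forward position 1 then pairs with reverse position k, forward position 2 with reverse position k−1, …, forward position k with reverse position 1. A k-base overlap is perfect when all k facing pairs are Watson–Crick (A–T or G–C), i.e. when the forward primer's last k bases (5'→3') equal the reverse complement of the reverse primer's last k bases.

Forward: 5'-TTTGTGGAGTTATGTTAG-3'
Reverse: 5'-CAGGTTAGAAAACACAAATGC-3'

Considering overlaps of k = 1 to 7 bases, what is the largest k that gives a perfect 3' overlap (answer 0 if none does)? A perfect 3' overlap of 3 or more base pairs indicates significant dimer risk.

Longest perfect overlap: 1 complementary base pair; below the dimer-risk threshold (threshold 3).

Last 7 bases (5'→3') — forward …ATGTTAG, reverse …CAAATGC.
Reverse complement of the reverse primer's last 7 bases: GCATTTG; its first k bases are the reverse complement of the reverse primer's last k bases, so a perfect k-base overlap needs the forward primer's last k bases to equal them.
Comparing (forward last k vs required): k=1: G vs G ✓; k=2: AG vs GC ✗; k=3: TAG vs GCA ✗; k=4: TTAG vs GCAT ✗; k=5: GTTAG vs GCATT ✗; k=6: TGTTAG vs GCATTT ✗; k=7: ATGTTAG vs GCATTTG ✗.
Only k = 1 is perfect, so the longest perfect 3' overlap is 1.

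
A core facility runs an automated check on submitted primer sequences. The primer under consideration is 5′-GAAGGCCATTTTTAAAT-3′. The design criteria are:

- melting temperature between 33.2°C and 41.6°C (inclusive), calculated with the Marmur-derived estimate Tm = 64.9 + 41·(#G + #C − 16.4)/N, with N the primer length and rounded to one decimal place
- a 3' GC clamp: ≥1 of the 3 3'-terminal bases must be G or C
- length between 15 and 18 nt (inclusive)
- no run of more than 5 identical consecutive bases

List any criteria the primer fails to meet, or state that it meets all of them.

Fails: GC clamp.

Base counts: A=6, T=6, G=3, C=2 (length 17).
Tm: Tm = 64.9 + 41·(5 − 16.4)/17 = 37.4°C ✓
GC clamp: 3' end AAT has 0 G/C, need ≥1 ✗
length: length 17 ✓
homopolymer run: longest run = 5 ✓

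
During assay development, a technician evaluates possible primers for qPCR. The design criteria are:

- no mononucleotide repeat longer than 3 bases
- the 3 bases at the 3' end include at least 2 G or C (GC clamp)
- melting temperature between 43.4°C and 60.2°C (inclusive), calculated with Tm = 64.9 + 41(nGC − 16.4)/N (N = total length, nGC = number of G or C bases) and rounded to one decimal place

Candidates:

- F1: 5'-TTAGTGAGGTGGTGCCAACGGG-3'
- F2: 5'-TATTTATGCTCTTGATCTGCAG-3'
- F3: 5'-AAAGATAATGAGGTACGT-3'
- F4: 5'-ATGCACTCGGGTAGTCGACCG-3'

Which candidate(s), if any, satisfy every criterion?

F1, F2 and F4.

F1 (22 nt, A=4 T=5 G=10 C=3): longest run = 3 ✓; 3' end GGG has 3 G/C ✓; Tm = 64.9 + 41·(13 − 16.4)/22 = 58.6°C ✓ — passes.
F2 (22 nt, A=4 T=10 G=4 C=4): longest run = 3 ✓; 3' end CAG has 2 G/C ✓; Tm = 64.9 + 41·(8 − 16.4)/22 = 49.2°C ✓ — passes.
F3 (18 nt, A=8 T=4 G=5 C=1): longest run = 3 ✓; 3' end CGT has 2 G/C ✓; Tm = 64.9 + 41·(6 − 16.4)/18 = 41.2°C, outside 43.4–60.2°C ✗ — fails.
F4 (21 nt, A=4 T=4 G=7 C=6): longest run = 3 ✓; 3' end CCG has 3 G/C ✓; Tm = 64.9 + 41·(13 − 16.4)/21 = 58.3°C ✓ — passes.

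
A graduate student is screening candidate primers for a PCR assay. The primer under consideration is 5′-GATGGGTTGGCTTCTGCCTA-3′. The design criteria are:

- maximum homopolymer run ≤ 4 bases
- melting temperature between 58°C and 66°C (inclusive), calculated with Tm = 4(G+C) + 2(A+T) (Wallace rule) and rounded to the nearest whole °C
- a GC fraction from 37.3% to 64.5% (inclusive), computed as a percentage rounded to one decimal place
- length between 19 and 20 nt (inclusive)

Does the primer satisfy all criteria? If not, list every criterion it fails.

Base counts: A=2, T=7, G=7, C=4 (length 20).
homopolymer run: longest run = 3 ✓
Tm: Tm = 2·9 + 4·11 = 62°C ✓
GC content: GC 11/20 = 55.0% ✓
length: length 20 ✓

Meets all criteria.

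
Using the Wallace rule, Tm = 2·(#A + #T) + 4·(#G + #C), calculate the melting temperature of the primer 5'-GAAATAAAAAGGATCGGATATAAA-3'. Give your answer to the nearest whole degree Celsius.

Base counts: A=14, T=4, G=5, C=1 (length 24).
Tm = 2·(14+4) + 4·(5+1) = 2·18 + 4·6 = 36 + 24 = 60°C.

60°C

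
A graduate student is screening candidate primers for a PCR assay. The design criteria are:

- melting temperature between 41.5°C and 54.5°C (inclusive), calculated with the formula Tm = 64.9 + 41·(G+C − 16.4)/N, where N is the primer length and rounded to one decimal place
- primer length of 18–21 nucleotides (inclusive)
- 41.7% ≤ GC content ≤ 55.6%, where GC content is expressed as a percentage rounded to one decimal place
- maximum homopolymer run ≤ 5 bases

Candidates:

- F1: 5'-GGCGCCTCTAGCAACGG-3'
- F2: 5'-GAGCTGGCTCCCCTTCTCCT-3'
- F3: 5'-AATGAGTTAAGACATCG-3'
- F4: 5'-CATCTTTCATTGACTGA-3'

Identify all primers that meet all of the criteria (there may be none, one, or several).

None of the candidates satisfy all criteria.

F1 (17 nt, A=3 T=2 G=6 C=6): Tm = 64.9 + 41·(12 − 16.4)/17 = 54.3°C ✓; length 17, outside 18–21 ✗; GC 12/17 = 70.6%, outside 41.7–55.6% ✗; longest run = 2 ✓ — fails.
F2 (20 nt, A=1 T=6 G=4 C=9): Tm = 64.9 + 41·(13 − 16.4)/20 = 57.9°C, outside 41.5–54.5°C ✗; length 20 ✓; GC 13/20 = 65.0%, outside 41.7–55.6% ✗; longest run = 4 ✓ — fails.
F3 (17 nt, A=7 T=4 G=4 C=2): Tm = 64.9 + 41·(6 − 16.4)/17 = 39.8°C, outside 41.5–54.5°C ✗; length 17, outside 18–21 ✗; GC 6/17 = 35.3%, outside 41.7–55.6% ✗; longest run = 2 ✓ — fails.
F4 (17 nt, A=4 T=7 G=2 C=4): Tm = 64.9 + 41·(6 − 16.4)/17 = 39.8°C, outside 41.5–54.5°C ✗; length 17, outside 18–21 ✗; GC 6/17 = 35.3%, outside 41.7–55.6% ✗; longest run = 3 ✓ — fails.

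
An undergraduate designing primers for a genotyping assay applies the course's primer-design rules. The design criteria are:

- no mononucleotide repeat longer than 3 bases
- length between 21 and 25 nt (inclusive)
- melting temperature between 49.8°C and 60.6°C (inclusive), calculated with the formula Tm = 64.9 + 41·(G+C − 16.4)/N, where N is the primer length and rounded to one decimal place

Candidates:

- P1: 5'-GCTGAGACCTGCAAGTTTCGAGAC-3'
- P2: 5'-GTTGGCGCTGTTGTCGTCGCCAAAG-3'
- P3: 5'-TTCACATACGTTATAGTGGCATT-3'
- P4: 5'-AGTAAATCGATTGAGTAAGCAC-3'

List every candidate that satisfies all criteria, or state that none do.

P1 and P3.

P1 (24 nt, A=6 T=5 G=7 C=6): longest run = 3 ✓; length 24 ✓; Tm = 64.9 + 41·(13 − 16.4)/24 = 59.1°C ✓ — passes.
P2 (25 nt, A=3 T=7 G=9 C=6): longest run = 3 ✓; length 25 ✓; Tm = 64.9 + 41·(15 − 16.4)/25 = 62.6°C, outside 49.8–60.6°C ✗ — fails.
P3 (23 nt, A=6 T=9 G=4 C=4): longest run = 2 ✓; length 23 ✓; Tm = 64.9 + 41·(8 − 16.4)/23 = 49.9°C ✓ — passes.
P4 (22 nt, A=9 T=5 G=5 C=3): longest run = 3 ✓; length 22 ✓; Tm = 64.9 + 41·(8 − 16.4)/22 = 49.2°C, outside 49.8–60.6°C ✗ — fails.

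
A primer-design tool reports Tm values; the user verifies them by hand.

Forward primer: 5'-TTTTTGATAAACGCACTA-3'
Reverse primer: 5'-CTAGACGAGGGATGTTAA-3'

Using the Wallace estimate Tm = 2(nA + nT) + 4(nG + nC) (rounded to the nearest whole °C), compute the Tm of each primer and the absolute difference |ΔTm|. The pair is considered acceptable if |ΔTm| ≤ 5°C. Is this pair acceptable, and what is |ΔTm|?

Forward: A=6 T=7 G=2 C=3 → Tm = 2·13 + 4·5 = 46°C.
Reverse: A=6 T=4 G=6 C=2 → Tm = 2·10 + 4·8 = 52°C.
|ΔTm| = |46 − 52| = 6°C, > 5°C.

|ΔTm| = 6°C; the pair is not acceptable.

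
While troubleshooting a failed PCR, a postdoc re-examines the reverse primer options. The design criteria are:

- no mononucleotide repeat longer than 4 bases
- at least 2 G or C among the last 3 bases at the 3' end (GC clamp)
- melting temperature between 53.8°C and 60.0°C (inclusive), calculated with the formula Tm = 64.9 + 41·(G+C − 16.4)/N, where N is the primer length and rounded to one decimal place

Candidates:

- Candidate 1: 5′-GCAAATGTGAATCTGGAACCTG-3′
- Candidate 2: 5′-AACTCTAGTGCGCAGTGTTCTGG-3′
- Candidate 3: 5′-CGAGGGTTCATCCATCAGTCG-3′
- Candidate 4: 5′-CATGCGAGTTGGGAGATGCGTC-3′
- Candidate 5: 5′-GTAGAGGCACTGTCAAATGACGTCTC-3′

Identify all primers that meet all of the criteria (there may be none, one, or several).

Candidate 2, Candidate 3, Candidate 4 and Candidate 5.

Candidate 1 (22 nt, A=7 T=5 G=6 C=4): longest run = 3 ✓; 3' end CTG has 2 G/C ✓; Tm = 64.9 + 41·(10 − 16.4)/22 = 53.0°C, outside 53.8–60.0°C ✗ — fails.
Candidate 2 (23 nt, A=4 T=7 G=7 C=5): longest run = 2 ✓; 3' end TGG has 2 G/C ✓; Tm = 64.9 + 41·(12 − 16.4)/23 = 57.1°C ✓ — passes.
Candidate 3 (21 nt, A=4 T=5 G=6 C=6): longest run = 3 ✓; 3' end TCG has 2 G/C ✓; Tm = 64.9 + 41·(12 − 16.4)/21 = 56.3°C ✓ — passes.
Candidate 4 (22 nt, A=4 T=5 G=9 C=4): longest run = 3 ✓; 3' end GTC has 2 G/C ✓; Tm = 64.9 + 41·(13 − 16.4)/22 = 58.6°C ✓ — passes.
Candidate 5 (26 nt, A=7 T=6 G=7 C=6): longest run = 3 ✓; 3' end CTC has 2 G/C ✓; Tm = 64.9 + 41·(13 − 16.4)/26 = 59.5°C ✓ — passes.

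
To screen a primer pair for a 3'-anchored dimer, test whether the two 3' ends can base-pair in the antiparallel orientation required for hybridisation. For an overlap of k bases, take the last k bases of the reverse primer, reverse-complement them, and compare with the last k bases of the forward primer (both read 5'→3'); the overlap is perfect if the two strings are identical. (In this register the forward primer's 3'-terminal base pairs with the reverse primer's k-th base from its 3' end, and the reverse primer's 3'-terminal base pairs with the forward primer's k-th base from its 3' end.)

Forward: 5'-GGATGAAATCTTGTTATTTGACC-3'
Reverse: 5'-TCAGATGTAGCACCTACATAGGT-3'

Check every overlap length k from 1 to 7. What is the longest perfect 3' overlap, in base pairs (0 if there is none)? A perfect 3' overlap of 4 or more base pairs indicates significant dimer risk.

Last 7 bases (5'→3') — forward …TTTGACC, reverse …CATAGGT.
Reverse complement of the reverse primer's last 7 bases: ACCTATG; its first k bases are the reverse complement of the reverse primer's last k bases, so a perfect k-base overlap needs the forward primer's last k bases to equal them.
Comparing (forward last k vs required): k=1: C vs A ✗; k=2: CC vs AC ✗; k=3: ACC vs ACC ✓; k=4: GACC vs ACCT ✗; k=5: TGACC vs ACCTA ✗; k=6: TTGACC vs ACCTAT ✗; k=7: TTTGACC vs ACCTATG ✗.
Only k = 3 is perfect, so the longest perfect 3' overlap is 3.

Longest perfect overlap: 3 complementary base pairs; below the dimer-risk threshold (threshold 4).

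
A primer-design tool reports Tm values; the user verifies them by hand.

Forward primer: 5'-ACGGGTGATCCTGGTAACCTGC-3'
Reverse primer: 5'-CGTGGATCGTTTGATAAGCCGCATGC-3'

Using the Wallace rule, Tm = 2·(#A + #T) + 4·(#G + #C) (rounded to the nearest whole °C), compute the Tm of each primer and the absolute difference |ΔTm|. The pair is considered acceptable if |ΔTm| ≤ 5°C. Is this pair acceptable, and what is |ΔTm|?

|ΔTm| = 10°C; the pair is not acceptable.

Forward: A=4 T=5 G=7 C=6 → Tm = 2·9 + 4·13 = 70°C.
Reverse: A=5 T=7 G=8 C=6 → Tm = 2·12 + 4·14 = 80°C.
|ΔTm| = |70 − 80| = 10°C, > 5°C.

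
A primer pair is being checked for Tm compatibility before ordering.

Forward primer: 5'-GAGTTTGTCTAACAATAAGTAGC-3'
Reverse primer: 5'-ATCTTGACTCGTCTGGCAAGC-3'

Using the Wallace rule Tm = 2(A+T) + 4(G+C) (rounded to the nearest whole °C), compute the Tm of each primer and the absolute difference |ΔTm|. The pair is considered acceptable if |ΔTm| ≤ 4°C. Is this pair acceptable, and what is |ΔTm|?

|ΔTm| = 2°C; the pair is acceptable.

Forward: A=8 T=7 G=5 C=3 → Tm = 2·15 + 4·8 = 62°C.
Reverse: A=4 T=6 G=5 C=6 → Tm = 2·10 + 4·11 = 64°C.
|ΔTm| = |62 − 64| = 2°C, ≤ 4°C.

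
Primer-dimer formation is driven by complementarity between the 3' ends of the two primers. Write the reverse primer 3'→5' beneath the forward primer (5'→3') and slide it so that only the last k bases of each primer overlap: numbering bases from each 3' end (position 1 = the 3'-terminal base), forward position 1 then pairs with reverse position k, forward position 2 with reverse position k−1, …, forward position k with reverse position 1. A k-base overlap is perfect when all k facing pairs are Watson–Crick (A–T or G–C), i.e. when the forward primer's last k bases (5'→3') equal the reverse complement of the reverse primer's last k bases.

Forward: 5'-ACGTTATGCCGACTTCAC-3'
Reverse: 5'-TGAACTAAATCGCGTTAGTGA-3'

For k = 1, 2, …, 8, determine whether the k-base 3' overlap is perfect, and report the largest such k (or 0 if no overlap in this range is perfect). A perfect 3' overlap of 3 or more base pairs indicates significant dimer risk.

Longest perfect overlap: 4 complementary base pairs; significant dimer risk (threshold 3).

Last 8 bases (5'→3') — forward …GACTTCAC, reverse …GTTAGTGA.
Reverse complement of the reverse primer's last 8 bases: TCACTAAC; its first k bases are the reverse complement of the reverse primer's last k bases, so a perfect k-base overlap needs the forward primer's last k bases to equal them.
Comparing (forward last k vs required): k=1: C vs T ✗; k=2: AC vs TC ✗; k=3: CAC vs TCA ✗; k=4: TCAC vs TCAC ✓; k=5: TTCAC vs TCACT ✗; k=6: CTTCAC vs TCACTA ✗; k=7: ACTTCAC vs TCACTAA ✗; k=8: GACTTCAC vs TCACTAAC ✗.
Only k = 4 is perfect, so the longest perfect 3' overlap is 4.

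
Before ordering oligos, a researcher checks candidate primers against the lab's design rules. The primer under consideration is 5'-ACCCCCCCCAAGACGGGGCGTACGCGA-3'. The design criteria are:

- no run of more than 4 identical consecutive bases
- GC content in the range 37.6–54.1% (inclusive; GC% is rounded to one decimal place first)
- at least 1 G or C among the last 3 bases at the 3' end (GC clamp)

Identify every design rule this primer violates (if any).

Base counts: A=6, T=1, G=8, C=12 (length 27).
homopolymer run: longest run = 8, exceeds 4 ✗
GC content: GC 20/27 = 74.1%, outside 37.6–54.1% ✗
GC clamp: 3' end CGA has 2 G/C ✓

Fails: homopolymer run, GC content.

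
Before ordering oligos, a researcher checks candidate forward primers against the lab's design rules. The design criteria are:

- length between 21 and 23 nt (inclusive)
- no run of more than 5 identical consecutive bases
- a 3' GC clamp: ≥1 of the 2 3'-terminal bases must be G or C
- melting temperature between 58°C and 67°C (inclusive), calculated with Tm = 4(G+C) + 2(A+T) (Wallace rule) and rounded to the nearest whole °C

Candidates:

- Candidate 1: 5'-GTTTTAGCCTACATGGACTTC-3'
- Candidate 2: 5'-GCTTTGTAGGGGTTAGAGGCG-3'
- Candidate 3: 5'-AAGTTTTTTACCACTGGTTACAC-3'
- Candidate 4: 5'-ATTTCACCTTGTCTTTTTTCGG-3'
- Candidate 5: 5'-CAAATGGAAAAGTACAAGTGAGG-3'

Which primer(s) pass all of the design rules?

Candidate 1 (21 nt, A=4 T=8 G=4 C=5): length 21 ✓; longest run = 4 ✓; 3' end TC has 1 G/C ✓; Tm = 2·12 + 4·9 = 60°C ✓ — passes.
Candidate 2 (21 nt, A=3 T=6 G=10 C=2): length 21 ✓; longest run = 4 ✓; 3' end CG has 2 G/C ✓; Tm = 2·9 + 4·12 = 66°C ✓ — passes.
Candidate 3 (23 nt, A=6 T=9 G=3 C=5): length 23 ✓; longest run = 6, exceeds 5 ✗; 3' end AC has 1 G/C ✓; Tm = 2·15 + 4·8 = 62°C ✓ — fails.
Candidate 4 (22 nt, A=2 T=12 G=3 C=5): length 22 ✓; longest run = 6, exceeds 5 ✗; 3' end GG has 2 G/C ✓; Tm = 2·14 + 4·8 = 60°C ✓ — fails.
Candidate 5 (23 nt, A=11 T=3 G=7 C=2): length 23 ✓; longest run = 4 ✓; 3' end GG has 2 G/C ✓; Tm = 2·14 + 4·9 = 64°C ✓ — passes.

Candidate 1, Candidate 2 and Candidate 5.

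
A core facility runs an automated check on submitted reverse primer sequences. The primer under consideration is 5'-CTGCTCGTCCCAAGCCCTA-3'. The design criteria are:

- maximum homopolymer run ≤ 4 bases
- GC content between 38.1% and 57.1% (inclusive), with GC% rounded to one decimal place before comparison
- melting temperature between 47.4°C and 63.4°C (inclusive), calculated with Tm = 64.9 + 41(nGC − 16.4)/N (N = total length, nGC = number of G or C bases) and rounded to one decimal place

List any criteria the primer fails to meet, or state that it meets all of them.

Fails: GC content.

Base counts: A=3, T=4, G=3, C=9 (length 19).
homopolymer run: longest run = 3 ✓
GC content: GC 12/19 = 63.2%, outside 38.1–57.1% ✗
Tm: Tm = 64.9 + 41·(12 − 16.4)/19 = 55.4°C ✓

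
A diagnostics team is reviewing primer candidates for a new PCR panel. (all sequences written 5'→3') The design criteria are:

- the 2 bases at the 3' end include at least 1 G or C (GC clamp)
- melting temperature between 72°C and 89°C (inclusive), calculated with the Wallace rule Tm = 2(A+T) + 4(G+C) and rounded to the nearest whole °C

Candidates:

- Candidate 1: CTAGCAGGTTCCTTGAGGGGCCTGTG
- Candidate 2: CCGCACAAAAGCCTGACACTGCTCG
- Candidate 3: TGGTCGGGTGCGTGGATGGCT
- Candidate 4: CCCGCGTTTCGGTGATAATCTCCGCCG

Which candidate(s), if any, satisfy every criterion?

Candidate 1, Candidate 2 and Candidate 4.

Candidate 1 (26 nt, A=3 T=7 G=10 C=6): 3' end TG has 1 G/C ✓; Tm = 2·10 + 4·16 = 84°C ✓ — passes.
Candidate 2 (25 nt, A=7 T=3 G=5 C=10): 3' end CG has 2 G/C ✓; Tm = 2·10 + 4·15 = 80°C ✓ — passes.
Candidate 3 (21 nt, A=1 T=6 G=11 C=3): 3' end CT has 1 G/C ✓; Tm = 2·7 + 4·14 = 70°C, outside 72–89°C ✗ — fails.
Candidate 4 (27 nt, A=3 T=7 G=7 C=10): 3' end CG has 2 G/C ✓; Tm = 2·10 + 4·17 = 88°C ✓ — passes.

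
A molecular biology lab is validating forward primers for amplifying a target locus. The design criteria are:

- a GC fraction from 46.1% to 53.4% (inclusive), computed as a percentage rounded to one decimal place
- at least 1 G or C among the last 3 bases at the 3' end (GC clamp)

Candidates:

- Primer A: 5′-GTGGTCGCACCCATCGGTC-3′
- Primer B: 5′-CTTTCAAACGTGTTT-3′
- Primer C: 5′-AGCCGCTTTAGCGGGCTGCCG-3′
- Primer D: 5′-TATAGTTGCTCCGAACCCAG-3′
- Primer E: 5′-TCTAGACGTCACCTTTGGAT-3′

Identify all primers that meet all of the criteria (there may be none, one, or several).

Primer D only.

Primer A (19 nt, A=2 T=4 G=6 C=7): GC 13/19 = 68.4%, outside 46.1–53.4% ✗; 3' end GTC has 2 G/C ✓ — fails.
Primer B (15 nt, A=3 T=7 G=2 C=3): GC 5/15 = 33.3%, outside 46.1–53.4% ✗; 3' end TTT has 0 G/C, need ≥1 ✗ — fails.
Primer C (21 nt, A=2 T=4 G=8 C=7): GC 15/21 = 71.4%, outside 46.1–53.4% ✗; 3' end CCG has 3 G/C ✓ — fails.
Primer D (20 nt, A=5 T=5 G=4 C=6): GC 10/20 = 50.0% ✓; 3' end CAG has 2 G/C ✓ — passes.
Primer E (20 nt, A=4 T=7 G=4 C=5): GC 9/20 = 45.0%, outside 46.1–53.4% ✗; 3' end GAT has 1 G/C ✓ — fails.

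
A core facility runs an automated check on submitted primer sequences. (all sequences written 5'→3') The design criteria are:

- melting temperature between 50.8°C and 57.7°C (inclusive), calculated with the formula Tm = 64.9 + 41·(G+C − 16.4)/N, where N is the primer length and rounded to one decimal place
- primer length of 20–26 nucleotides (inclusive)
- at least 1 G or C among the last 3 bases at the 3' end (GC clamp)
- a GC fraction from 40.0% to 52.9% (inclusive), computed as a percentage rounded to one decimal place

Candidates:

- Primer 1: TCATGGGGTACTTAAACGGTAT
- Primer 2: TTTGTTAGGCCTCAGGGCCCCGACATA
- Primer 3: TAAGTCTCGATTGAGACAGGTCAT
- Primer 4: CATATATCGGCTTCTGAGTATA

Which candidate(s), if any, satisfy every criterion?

Primer 1 (22 nt, A=6 T=7 G=6 C=3): Tm = 64.9 + 41·(9 − 16.4)/22 = 51.1°C ✓; length 22 ✓; 3' end TAT has 0 G/C, need ≥1 ✗; GC 9/22 = 40.9% ✓ — fails.
Primer 2 (27 nt, A=5 T=7 G=7 C=8): Tm = 64.9 + 41·(15 − 16.4)/27 = 62.8°C, outside 50.8–57.7°C ✗; length 27, outside 20–26 ✗; 3' end ATA has 0 G/C, need ≥1 ✗; GC 15/27 = 55.6%, outside 40.0–52.9% ✗ — fails.
Primer 3 (24 nt, A=7 T=7 G=6 C=4): Tm = 64.9 + 41·(10 − 16.4)/24 = 54.0°C ✓; length 24 ✓; 3' end CAT has 1 G/C ✓; GC 10/24 = 41.7% ✓ — passes.
Primer 4 (22 nt, A=6 T=8 G=4 C=4): Tm = 64.9 + 41·(8 − 16.4)/22 = 49.2°C, outside 50.8–57.7°C ✗; length 22 ✓; 3' end ATA has 0 G/C, need ≥1 ✗; GC 8/22 = 36.4%, outside 40.0–52.9% ✗ — fails.

Primer 3 only.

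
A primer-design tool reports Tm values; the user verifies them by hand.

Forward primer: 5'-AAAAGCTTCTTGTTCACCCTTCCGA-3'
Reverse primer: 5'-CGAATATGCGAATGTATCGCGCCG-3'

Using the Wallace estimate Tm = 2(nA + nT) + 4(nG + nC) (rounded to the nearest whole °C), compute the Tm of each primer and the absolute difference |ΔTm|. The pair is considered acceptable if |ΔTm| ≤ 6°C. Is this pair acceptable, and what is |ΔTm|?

Forward: A=6 T=8 G=3 C=8 → Tm = 2·14 + 4·11 = 72°C.
Reverse: A=6 T=5 G=7 C=6 → Tm = 2·11 + 4·13 = 74°C.
|ΔTm| = |72 − 74| = 2°C, ≤ 6°C.

|ΔTm| = 2°C; the pair is acceptable.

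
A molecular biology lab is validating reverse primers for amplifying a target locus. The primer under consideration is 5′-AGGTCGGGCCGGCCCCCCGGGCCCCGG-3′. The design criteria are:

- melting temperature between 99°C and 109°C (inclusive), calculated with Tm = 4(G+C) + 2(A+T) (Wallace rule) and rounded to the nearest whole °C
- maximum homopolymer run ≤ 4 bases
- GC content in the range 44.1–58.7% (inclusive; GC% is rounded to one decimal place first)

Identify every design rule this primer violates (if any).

Fails: homopolymer run, GC content.

Base counts: A=1, T=1, G=12, C=13 (length 27).
Tm: Tm = 2·2 + 4·25 = 104°C ✓
homopolymer run: longest run = 6, exceeds 4 ✗
GC content: GC 25/27 = 92.6%, outside 44.1–58.7% ✗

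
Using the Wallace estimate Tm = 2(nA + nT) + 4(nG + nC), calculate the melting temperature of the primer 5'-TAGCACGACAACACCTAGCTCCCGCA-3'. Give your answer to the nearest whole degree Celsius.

Base counts: A=8, T=3, G=4, C=11 (length 26).
Tm = 2·(8+3) + 4·(4+11) = 2·11 + 4·15 = 22 + 60 = 82°C.

82°C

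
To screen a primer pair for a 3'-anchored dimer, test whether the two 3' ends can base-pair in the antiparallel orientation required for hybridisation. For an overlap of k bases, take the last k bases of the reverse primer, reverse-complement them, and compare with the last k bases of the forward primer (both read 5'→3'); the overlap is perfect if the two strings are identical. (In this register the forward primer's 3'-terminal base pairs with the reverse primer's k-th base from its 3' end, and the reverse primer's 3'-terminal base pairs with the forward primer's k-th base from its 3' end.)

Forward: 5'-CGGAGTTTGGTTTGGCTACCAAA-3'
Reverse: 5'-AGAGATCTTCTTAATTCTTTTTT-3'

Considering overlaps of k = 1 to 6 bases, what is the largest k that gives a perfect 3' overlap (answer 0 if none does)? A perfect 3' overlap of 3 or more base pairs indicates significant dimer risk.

Last 6 bases (5'→3') — forward …ACCAAA, reverse …TTTTTT.
Reverse complement of the reverse primer's last 6 bases: AAAAAA; its first k bases are the reverse complement of the reverse primer's last k bases, so a perfect k-base overlap needs the forward primer's last k bases to equal them.
Comparing (forward last k vs required): k=1: A vs A ✓; k=2: AA vs AA ✓; k=3: AAA vs AAA ✓; k=4: CAAA vs AAAA ✗; k=5: CCAAA vs AAAAA ✗; k=6: ACCAAA vs AAAAAA ✗.
Perfect overlaps at k = 1, 2, 3; the largest is 3.

Longest perfect overlap: 3 complementary base pairs; significant dimer risk (threshold 3).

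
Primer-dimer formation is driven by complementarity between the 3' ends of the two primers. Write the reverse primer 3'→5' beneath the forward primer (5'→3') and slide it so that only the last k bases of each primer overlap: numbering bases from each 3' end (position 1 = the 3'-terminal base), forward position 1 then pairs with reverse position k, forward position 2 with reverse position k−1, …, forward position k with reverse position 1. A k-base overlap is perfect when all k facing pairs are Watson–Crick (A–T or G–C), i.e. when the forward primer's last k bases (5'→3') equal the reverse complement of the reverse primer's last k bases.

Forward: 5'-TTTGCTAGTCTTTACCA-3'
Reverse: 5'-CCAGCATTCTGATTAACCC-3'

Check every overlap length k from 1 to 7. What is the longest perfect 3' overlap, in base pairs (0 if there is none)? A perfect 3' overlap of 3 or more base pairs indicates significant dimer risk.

Longest perfect overlap: 0 complementary base pairs; below the dimer-risk threshold (threshold 3).

Last 7 bases (5'→3') — forward …TTTACCA, reverse …TTAACCC.
Reverse complement of the reverse primer's last 7 bases: GGGTTAA; its first k bases are the reverse complement of the reverse primer's last k bases, so a perfect k-base overlap needs the forward primer's last k bases to equal them.
Comparing (forward last k vs required): k=1: A vs G ✗; k=2: CA vs GG ✗; k=3: CCA vs GGG ✗; k=4: ACCA vs GGGT ✗; k=5: TACCA vs GGGTT ✗; k=6: TTACCA vs GGGTTA ✗; k=7: TTTACCA vs GGGTTAA ✗.
No overlap length from 1 to 7 is perfect, so the longest perfect 3' overlap is 0.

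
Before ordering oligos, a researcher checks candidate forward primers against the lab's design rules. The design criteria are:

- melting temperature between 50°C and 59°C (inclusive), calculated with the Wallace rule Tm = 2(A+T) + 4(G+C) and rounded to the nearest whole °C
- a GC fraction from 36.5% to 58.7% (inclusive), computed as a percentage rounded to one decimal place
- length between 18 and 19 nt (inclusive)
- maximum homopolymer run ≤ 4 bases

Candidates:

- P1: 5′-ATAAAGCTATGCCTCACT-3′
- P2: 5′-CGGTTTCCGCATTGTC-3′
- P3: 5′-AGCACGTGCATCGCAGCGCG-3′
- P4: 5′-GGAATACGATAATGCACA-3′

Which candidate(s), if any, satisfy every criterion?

P1 and P4.

P1 (18 nt, A=6 T=5 G=2 C=5): Tm = 2·11 + 4·7 = 50°C ✓; GC 7/18 = 38.9% ✓; length 18 ✓; longest run = 3 ✓ — passes.
P2 (16 nt, A=1 T=6 G=4 C=5): Tm = 2·7 + 4·9 = 50°C ✓; GC 9/16 = 56.3% ✓; length 16, outside 18–19 ✗; longest run = 3 ✓ — fails.
P3 (20 nt, A=4 T=2 G=7 C=7): Tm = 2·6 + 4·14 = 68°C, outside 50–59°C ✗; GC 14/20 = 70.0%, outside 36.5–58.7% ✗; length 20, outside 18–19 ✗; longest run = 1 ✓ — fails.
P4 (18 nt, A=8 T=3 G=4 C=3): Tm = 2·11 + 4·7 = 50°C ✓; GC 7/18 = 38.9% ✓; length 18 ✓; longest run = 2 ✓ — passes.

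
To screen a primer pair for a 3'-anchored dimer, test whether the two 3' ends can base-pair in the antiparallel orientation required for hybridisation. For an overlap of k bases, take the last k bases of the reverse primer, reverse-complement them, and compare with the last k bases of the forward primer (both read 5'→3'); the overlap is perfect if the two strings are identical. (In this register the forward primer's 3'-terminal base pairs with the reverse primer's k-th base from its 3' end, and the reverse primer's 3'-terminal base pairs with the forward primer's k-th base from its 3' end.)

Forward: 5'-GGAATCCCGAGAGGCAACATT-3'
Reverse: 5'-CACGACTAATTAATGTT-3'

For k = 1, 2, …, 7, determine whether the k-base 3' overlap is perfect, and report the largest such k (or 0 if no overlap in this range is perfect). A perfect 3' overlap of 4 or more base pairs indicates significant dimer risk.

Last 7 bases (5'→3') — forward …CAACATT, reverse …TAATGTT.
Reverse complement of the reverse primer's last 7 bases: AACATTA; its first k bases are the reverse complement of the reverse primer's last k bases, so a perfect k-base overlap needs the forward primer's last k bases to equal them.
Comparing (forward last k vs required): k=1: T vs A ✗; k=2: TT vs AA ✗; k=3: ATT vs AAC ✗; k=4: CATT vs AACA ✗; k=5: ACATT vs AACAT ✗; k=6: AACATT vs AACATT ✓; k=7: CAACATT vs AACATTA ✗.
Only k = 6 is perfect, so the longest perfect 3' overlap is 6.

Longest perfect overlap: 6 complementary base pairs; significant dimer risk (threshold 4).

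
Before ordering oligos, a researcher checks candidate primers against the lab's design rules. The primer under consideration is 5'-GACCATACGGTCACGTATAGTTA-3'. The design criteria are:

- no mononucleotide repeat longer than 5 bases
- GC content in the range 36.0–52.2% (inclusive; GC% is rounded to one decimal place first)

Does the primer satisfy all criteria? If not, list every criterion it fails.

Base counts: A=7, T=6, G=5, C=5 (length 23).
homopolymer run: longest run = 2 ✓
GC content: GC 10/23 = 43.5% ✓

Meets all criteria.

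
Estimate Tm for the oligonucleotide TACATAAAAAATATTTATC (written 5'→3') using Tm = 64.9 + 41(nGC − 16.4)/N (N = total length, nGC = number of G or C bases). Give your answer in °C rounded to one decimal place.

Base counts: A=10, T=7, G=0, C=2; G+C = 2, N = 19.
Tm = 64.9 + 41·(2 − 16.4)/19 = 64.9 + -590.40/19 = 33.8°C.

33.8°C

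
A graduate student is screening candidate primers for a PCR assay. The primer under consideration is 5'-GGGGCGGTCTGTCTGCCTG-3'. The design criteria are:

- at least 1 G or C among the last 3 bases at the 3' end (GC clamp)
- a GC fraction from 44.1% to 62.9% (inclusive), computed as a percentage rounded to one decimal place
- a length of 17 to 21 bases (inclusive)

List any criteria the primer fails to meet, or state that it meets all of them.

Fails: GC content.

Base counts: A=0, T=5, G=9, C=5 (length 19).
GC clamp: 3' end CTG has 2 G/C ✓
GC content: GC 14/19 = 73.7%, outside 44.1–62.9% ✗
length: length 19 ✓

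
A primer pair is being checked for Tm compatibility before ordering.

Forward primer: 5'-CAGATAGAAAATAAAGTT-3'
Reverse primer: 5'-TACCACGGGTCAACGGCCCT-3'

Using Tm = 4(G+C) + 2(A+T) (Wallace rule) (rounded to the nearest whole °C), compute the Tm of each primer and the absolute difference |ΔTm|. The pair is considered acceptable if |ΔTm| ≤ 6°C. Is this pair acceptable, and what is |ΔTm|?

|ΔTm| = 22°C; the pair is not acceptable.

Forward: A=10 T=4 G=3 C=1 → Tm = 2·14 + 4·4 = 44°C.
Reverse: A=4 T=3 G=5 C=8 → Tm = 2·7 + 4·13 = 66°C.
|ΔTm| = |44 − 66| = 22°C, > 6°C.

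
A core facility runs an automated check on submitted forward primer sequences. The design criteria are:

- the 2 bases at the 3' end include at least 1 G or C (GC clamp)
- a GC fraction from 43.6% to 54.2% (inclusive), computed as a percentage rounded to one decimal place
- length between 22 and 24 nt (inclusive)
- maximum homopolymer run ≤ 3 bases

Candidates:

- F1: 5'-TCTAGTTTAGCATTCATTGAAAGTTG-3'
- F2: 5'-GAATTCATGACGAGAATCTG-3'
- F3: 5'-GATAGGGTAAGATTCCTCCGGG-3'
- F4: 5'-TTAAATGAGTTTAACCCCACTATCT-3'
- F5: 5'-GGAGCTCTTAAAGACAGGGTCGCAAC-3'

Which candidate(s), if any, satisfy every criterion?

None of the candidates satisfy all criteria.

F1 (26 nt, A=7 T=11 G=5 C=3): 3' end TG has 1 G/C ✓; GC 8/26 = 30.8%, outside 43.6–54.2% ✗; length 26, outside 22–24 ✗; longest run = 3 ✓ — fails.
F2 (20 nt, A=7 T=5 G=5 C=3): 3' end TG has 1 G/C ✓; GC 8/20 = 40.0%, outside 43.6–54.2% ✗; length 20, outside 22–24 ✗; longest run = 2 ✓ — fails.
F3 (22 nt, A=5 T=5 G=8 C=4): 3' end GG has 2 G/C ✓; GC 12/22 = 54.5%, outside 43.6–54.2% ✗; length 22 ✓; longest run = 3 ✓ — fails.
F4 (25 nt, A=8 T=9 G=2 C=6): 3' end CT has 1 G/C ✓; GC 8/25 = 32.0%, outside 43.6–54.2% ✗; length 25, outside 22–24 ✗; longest run = 4, exceeds 3 ✗ — fails.
F5 (26 nt, A=8 T=4 G=8 C=6): 3' end AC has 1 G/C ✓; GC 14/26 = 53.8% ✓; length 26, outside 22–24 ✗; longest run = 3 ✓ — fails.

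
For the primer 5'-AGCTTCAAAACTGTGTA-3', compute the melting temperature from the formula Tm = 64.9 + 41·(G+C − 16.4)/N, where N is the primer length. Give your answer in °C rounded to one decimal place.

Base counts: A=6, T=5, G=3, C=3; G+C = 6, N = 17.
Tm = 64.9 + 41·(6 − 16.4)/17 = 64.9 + -426.40/17 = 39.8°C.

39.8°C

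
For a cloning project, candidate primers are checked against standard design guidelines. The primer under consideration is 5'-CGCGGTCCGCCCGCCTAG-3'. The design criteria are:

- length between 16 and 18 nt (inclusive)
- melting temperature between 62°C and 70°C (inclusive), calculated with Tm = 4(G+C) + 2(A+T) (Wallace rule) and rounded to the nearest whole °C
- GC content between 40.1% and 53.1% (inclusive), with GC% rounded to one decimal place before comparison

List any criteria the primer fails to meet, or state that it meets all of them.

Base counts: A=1, T=2, G=6, C=9 (length 18).
length: length 18 ✓
Tm: Tm = 2·3 + 4·15 = 66°C ✓
GC content: GC 15/18 = 83.3%, outside 40.1–53.1% ✗

Fails: GC content.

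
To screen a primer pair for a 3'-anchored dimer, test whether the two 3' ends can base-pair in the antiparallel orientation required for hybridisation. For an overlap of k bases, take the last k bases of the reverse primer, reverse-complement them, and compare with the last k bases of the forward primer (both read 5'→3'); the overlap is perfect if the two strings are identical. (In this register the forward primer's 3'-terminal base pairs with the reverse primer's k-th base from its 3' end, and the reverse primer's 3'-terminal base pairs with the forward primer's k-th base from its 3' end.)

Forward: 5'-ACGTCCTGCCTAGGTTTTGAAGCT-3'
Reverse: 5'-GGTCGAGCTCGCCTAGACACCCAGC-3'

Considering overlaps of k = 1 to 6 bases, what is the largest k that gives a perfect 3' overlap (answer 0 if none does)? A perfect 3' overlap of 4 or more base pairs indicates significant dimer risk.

Last 6 bases (5'→3') — forward …GAAGCT, reverse …CCCAGC.
Reverse complement of the reverse primer's last 6 bases: GCTGGG; its first k bases are the reverse complement of the reverse primer's last k bases, so a perfect k-base overlap needs the forward primer's last k bases to equal them.
Comparing (forward last k vs required): k=1: T vs G ✗; k=2: CT vs GC ✗; k=3: GCT vs GCT ✓; k=4: AGCT vs GCTG ✗; k=5: AAGCT vs GCTGG ✗; k=6: GAAGCT vs GCTGGG ✗.
Only k = 3 is perfect, so the longest perfect 3' overlap is 3.

Longest perfect overlap: 3 complementary base pairs; below the dimer-risk threshold (threshold 4).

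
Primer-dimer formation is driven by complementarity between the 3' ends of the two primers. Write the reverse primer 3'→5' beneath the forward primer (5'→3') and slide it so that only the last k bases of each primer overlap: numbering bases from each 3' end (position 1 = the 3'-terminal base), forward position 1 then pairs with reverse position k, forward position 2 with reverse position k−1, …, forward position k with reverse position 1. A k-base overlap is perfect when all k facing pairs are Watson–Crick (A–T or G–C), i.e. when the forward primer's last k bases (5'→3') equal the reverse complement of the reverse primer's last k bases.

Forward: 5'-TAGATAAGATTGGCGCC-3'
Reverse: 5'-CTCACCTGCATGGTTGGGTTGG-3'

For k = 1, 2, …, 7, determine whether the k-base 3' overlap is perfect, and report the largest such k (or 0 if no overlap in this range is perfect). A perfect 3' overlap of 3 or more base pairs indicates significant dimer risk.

Last 7 bases (5'→3') — forward …TGGCGCC, reverse …GGGTTGG.
Reverse complement of the reverse primer's last 7 bases: CCAACCC; its first k bases are the reverse complement of the reverse primer's last k bases, so a perfect k-base overlap needs the forward primer's last k bases to equal them.
Comparing (forward last k vs required): k=1: C vs C ✓; k=2: CC vs CC ✓; k=3: GCC vs CCA ✗; k=4: CGCC vs CCAA ✗; k=5: GCGCC vs CCAAC ✗; k=6: GGCGCC vs CCAACC ✗; k=7: TGGCGCC vs CCAACCC ✗.
Perfect overlaps at k = 1, 2; the largest is 2.

Longest perfect overlap: 2 complementary base pairs; below the dimer-risk threshold (threshold 3).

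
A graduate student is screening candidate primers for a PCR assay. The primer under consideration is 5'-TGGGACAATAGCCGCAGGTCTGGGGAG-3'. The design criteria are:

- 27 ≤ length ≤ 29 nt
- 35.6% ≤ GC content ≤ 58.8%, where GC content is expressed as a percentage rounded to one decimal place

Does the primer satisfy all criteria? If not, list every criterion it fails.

Base counts: A=6, T=4, G=12, C=5 (length 27).
length: length 27 ✓
GC content: GC 17/27 = 63.0%, outside 35.6–58.8% ✗

Fails: GC content.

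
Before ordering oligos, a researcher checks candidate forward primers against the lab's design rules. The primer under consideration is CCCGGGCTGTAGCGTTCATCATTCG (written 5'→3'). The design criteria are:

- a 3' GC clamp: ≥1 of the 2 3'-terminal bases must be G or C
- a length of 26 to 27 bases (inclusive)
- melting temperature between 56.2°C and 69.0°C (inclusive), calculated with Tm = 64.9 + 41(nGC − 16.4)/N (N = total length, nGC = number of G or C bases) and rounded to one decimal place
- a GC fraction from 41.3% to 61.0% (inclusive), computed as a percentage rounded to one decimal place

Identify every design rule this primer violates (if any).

Base counts: A=3, T=7, G=7, C=8 (length 25).
GC clamp: 3' end CG has 2 G/C ✓
length: length 25, outside 26–27 ✗
Tm: Tm = 64.9 + 41·(15 − 16.4)/25 = 62.6°C ✓
GC content: GC 15/25 = 60.0% ✓

Fails: length.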